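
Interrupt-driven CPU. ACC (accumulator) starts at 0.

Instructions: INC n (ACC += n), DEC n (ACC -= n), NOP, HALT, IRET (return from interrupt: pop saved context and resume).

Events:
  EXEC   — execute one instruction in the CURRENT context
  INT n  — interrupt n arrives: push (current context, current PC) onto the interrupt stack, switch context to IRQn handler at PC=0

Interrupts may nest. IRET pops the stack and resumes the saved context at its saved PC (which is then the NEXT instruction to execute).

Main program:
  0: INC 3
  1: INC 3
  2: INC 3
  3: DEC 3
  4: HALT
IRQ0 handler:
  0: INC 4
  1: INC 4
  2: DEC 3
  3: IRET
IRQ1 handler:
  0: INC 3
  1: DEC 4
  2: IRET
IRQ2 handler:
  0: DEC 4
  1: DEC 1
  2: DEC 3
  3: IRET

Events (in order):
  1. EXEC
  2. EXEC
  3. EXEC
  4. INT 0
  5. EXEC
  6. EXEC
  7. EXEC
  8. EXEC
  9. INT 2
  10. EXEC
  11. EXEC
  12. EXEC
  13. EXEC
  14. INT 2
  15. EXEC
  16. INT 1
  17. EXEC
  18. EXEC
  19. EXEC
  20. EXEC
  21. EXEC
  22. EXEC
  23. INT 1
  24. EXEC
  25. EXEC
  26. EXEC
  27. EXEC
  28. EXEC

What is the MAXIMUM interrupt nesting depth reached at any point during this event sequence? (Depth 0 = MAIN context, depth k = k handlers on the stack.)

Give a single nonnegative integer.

Event 1 (EXEC): [MAIN] PC=0: INC 3 -> ACC=3 [depth=0]
Event 2 (EXEC): [MAIN] PC=1: INC 3 -> ACC=6 [depth=0]
Event 3 (EXEC): [MAIN] PC=2: INC 3 -> ACC=9 [depth=0]
Event 4 (INT 0): INT 0 arrives: push (MAIN, PC=3), enter IRQ0 at PC=0 (depth now 1) [depth=1]
Event 5 (EXEC): [IRQ0] PC=0: INC 4 -> ACC=13 [depth=1]
Event 6 (EXEC): [IRQ0] PC=1: INC 4 -> ACC=17 [depth=1]
Event 7 (EXEC): [IRQ0] PC=2: DEC 3 -> ACC=14 [depth=1]
Event 8 (EXEC): [IRQ0] PC=3: IRET -> resume MAIN at PC=3 (depth now 0) [depth=0]
Event 9 (INT 2): INT 2 arrives: push (MAIN, PC=3), enter IRQ2 at PC=0 (depth now 1) [depth=1]
Event 10 (EXEC): [IRQ2] PC=0: DEC 4 -> ACC=10 [depth=1]
Event 11 (EXEC): [IRQ2] PC=1: DEC 1 -> ACC=9 [depth=1]
Event 12 (EXEC): [IRQ2] PC=2: DEC 3 -> ACC=6 [depth=1]
Event 13 (EXEC): [IRQ2] PC=3: IRET -> resume MAIN at PC=3 (depth now 0) [depth=0]
Event 14 (INT 2): INT 2 arrives: push (MAIN, PC=3), enter IRQ2 at PC=0 (depth now 1) [depth=1]
Event 15 (EXEC): [IRQ2] PC=0: DEC 4 -> ACC=2 [depth=1]
Event 16 (INT 1): INT 1 arrives: push (IRQ2, PC=1), enter IRQ1 at PC=0 (depth now 2) [depth=2]
Event 17 (EXEC): [IRQ1] PC=0: INC 3 -> ACC=5 [depth=2]
Event 18 (EXEC): [IRQ1] PC=1: DEC 4 -> ACC=1 [depth=2]
Event 19 (EXEC): [IRQ1] PC=2: IRET -> resume IRQ2 at PC=1 (depth now 1) [depth=1]
Event 20 (EXEC): [IRQ2] PC=1: DEC 1 -> ACC=0 [depth=1]
Event 21 (EXEC): [IRQ2] PC=2: DEC 3 -> ACC=-3 [depth=1]
Event 22 (EXEC): [IRQ2] PC=3: IRET -> resume MAIN at PC=3 (depth now 0) [depth=0]
Event 23 (INT 1): INT 1 arrives: push (MAIN, PC=3), enter IRQ1 at PC=0 (depth now 1) [depth=1]
Event 24 (EXEC): [IRQ1] PC=0: INC 3 -> ACC=0 [depth=1]
Event 25 (EXEC): [IRQ1] PC=1: DEC 4 -> ACC=-4 [depth=1]
Event 26 (EXEC): [IRQ1] PC=2: IRET -> resume MAIN at PC=3 (depth now 0) [depth=0]
Event 27 (EXEC): [MAIN] PC=3: DEC 3 -> ACC=-7 [depth=0]
Event 28 (EXEC): [MAIN] PC=4: HALT [depth=0]
Max depth observed: 2

Answer: 2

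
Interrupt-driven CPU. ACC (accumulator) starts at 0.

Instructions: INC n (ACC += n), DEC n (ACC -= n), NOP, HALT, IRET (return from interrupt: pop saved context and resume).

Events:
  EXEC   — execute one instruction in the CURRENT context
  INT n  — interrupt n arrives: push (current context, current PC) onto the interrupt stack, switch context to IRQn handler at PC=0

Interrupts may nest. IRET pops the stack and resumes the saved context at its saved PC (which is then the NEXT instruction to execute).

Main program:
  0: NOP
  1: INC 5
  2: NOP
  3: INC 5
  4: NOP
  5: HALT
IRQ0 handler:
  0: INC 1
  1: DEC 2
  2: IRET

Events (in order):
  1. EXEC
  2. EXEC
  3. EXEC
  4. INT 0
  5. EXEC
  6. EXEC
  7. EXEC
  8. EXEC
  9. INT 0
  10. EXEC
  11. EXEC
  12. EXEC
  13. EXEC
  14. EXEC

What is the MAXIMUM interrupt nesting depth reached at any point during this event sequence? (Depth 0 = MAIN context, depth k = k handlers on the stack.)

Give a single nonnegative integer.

Answer: 1

Derivation:
Event 1 (EXEC): [MAIN] PC=0: NOP [depth=0]
Event 2 (EXEC): [MAIN] PC=1: INC 5 -> ACC=5 [depth=0]
Event 3 (EXEC): [MAIN] PC=2: NOP [depth=0]
Event 4 (INT 0): INT 0 arrives: push (MAIN, PC=3), enter IRQ0 at PC=0 (depth now 1) [depth=1]
Event 5 (EXEC): [IRQ0] PC=0: INC 1 -> ACC=6 [depth=1]
Event 6 (EXEC): [IRQ0] PC=1: DEC 2 -> ACC=4 [depth=1]
Event 7 (EXEC): [IRQ0] PC=2: IRET -> resume MAIN at PC=3 (depth now 0) [depth=0]
Event 8 (EXEC): [MAIN] PC=3: INC 5 -> ACC=9 [depth=0]
Event 9 (INT 0): INT 0 arrives: push (MAIN, PC=4), enter IRQ0 at PC=0 (depth now 1) [depth=1]
Event 10 (EXEC): [IRQ0] PC=0: INC 1 -> ACC=10 [depth=1]
Event 11 (EXEC): [IRQ0] PC=1: DEC 2 -> ACC=8 [depth=1]
Event 12 (EXEC): [IRQ0] PC=2: IRET -> resume MAIN at PC=4 (depth now 0) [depth=0]
Event 13 (EXEC): [MAIN] PC=4: NOP [depth=0]
Event 14 (EXEC): [MAIN] PC=5: HALT [depth=0]
Max depth observed: 1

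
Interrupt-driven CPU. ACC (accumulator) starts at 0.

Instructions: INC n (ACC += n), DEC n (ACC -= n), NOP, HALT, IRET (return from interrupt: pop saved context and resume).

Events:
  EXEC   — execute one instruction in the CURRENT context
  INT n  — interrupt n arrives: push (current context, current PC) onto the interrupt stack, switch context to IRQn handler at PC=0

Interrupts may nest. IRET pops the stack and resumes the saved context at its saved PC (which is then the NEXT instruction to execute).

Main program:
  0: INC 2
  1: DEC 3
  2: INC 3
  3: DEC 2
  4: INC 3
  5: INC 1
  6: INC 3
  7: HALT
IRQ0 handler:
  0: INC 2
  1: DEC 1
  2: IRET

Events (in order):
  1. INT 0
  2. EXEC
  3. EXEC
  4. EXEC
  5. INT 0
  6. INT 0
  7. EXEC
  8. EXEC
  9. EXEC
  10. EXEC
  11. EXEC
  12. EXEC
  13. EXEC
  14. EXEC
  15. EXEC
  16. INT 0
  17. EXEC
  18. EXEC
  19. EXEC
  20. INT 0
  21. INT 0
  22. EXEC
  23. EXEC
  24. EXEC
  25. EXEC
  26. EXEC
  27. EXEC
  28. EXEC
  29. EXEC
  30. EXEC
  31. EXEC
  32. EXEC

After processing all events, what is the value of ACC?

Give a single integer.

Event 1 (INT 0): INT 0 arrives: push (MAIN, PC=0), enter IRQ0 at PC=0 (depth now 1)
Event 2 (EXEC): [IRQ0] PC=0: INC 2 -> ACC=2
Event 3 (EXEC): [IRQ0] PC=1: DEC 1 -> ACC=1
Event 4 (EXEC): [IRQ0] PC=2: IRET -> resume MAIN at PC=0 (depth now 0)
Event 5 (INT 0): INT 0 arrives: push (MAIN, PC=0), enter IRQ0 at PC=0 (depth now 1)
Event 6 (INT 0): INT 0 arrives: push (IRQ0, PC=0), enter IRQ0 at PC=0 (depth now 2)
Event 7 (EXEC): [IRQ0] PC=0: INC 2 -> ACC=3
Event 8 (EXEC): [IRQ0] PC=1: DEC 1 -> ACC=2
Event 9 (EXEC): [IRQ0] PC=2: IRET -> resume IRQ0 at PC=0 (depth now 1)
Event 10 (EXEC): [IRQ0] PC=0: INC 2 -> ACC=4
Event 11 (EXEC): [IRQ0] PC=1: DEC 1 -> ACC=3
Event 12 (EXEC): [IRQ0] PC=2: IRET -> resume MAIN at PC=0 (depth now 0)
Event 13 (EXEC): [MAIN] PC=0: INC 2 -> ACC=5
Event 14 (EXEC): [MAIN] PC=1: DEC 3 -> ACC=2
Event 15 (EXEC): [MAIN] PC=2: INC 3 -> ACC=5
Event 16 (INT 0): INT 0 arrives: push (MAIN, PC=3), enter IRQ0 at PC=0 (depth now 1)
Event 17 (EXEC): [IRQ0] PC=0: INC 2 -> ACC=7
Event 18 (EXEC): [IRQ0] PC=1: DEC 1 -> ACC=6
Event 19 (EXEC): [IRQ0] PC=2: IRET -> resume MAIN at PC=3 (depth now 0)
Event 20 (INT 0): INT 0 arrives: push (MAIN, PC=3), enter IRQ0 at PC=0 (depth now 1)
Event 21 (INT 0): INT 0 arrives: push (IRQ0, PC=0), enter IRQ0 at PC=0 (depth now 2)
Event 22 (EXEC): [IRQ0] PC=0: INC 2 -> ACC=8
Event 23 (EXEC): [IRQ0] PC=1: DEC 1 -> ACC=7
Event 24 (EXEC): [IRQ0] PC=2: IRET -> resume IRQ0 at PC=0 (depth now 1)
Event 25 (EXEC): [IRQ0] PC=0: INC 2 -> ACC=9
Event 26 (EXEC): [IRQ0] PC=1: DEC 1 -> ACC=8
Event 27 (EXEC): [IRQ0] PC=2: IRET -> resume MAIN at PC=3 (depth now 0)
Event 28 (EXEC): [MAIN] PC=3: DEC 2 -> ACC=6
Event 29 (EXEC): [MAIN] PC=4: INC 3 -> ACC=9
Event 30 (EXEC): [MAIN] PC=5: INC 1 -> ACC=10
Event 31 (EXEC): [MAIN] PC=6: INC 3 -> ACC=13
Event 32 (EXEC): [MAIN] PC=7: HALT

Answer: 13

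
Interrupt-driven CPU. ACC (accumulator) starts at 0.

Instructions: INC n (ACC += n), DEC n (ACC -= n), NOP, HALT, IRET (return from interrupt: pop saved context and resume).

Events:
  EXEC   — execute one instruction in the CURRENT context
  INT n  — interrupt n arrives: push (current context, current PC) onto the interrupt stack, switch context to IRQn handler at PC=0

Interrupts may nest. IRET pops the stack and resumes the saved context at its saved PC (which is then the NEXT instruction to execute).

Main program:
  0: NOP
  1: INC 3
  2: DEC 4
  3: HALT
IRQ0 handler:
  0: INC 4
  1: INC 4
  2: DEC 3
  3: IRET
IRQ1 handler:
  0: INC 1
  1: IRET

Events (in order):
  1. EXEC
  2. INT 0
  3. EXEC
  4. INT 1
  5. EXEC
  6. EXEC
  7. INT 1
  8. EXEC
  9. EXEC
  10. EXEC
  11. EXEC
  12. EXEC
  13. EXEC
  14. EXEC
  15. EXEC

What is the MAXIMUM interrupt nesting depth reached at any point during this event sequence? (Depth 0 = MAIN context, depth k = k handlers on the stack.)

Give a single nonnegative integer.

Answer: 2

Derivation:
Event 1 (EXEC): [MAIN] PC=0: NOP [depth=0]
Event 2 (INT 0): INT 0 arrives: push (MAIN, PC=1), enter IRQ0 at PC=0 (depth now 1) [depth=1]
Event 3 (EXEC): [IRQ0] PC=0: INC 4 -> ACC=4 [depth=1]
Event 4 (INT 1): INT 1 arrives: push (IRQ0, PC=1), enter IRQ1 at PC=0 (depth now 2) [depth=2]
Event 5 (EXEC): [IRQ1] PC=0: INC 1 -> ACC=5 [depth=2]
Event 6 (EXEC): [IRQ1] PC=1: IRET -> resume IRQ0 at PC=1 (depth now 1) [depth=1]
Event 7 (INT 1): INT 1 arrives: push (IRQ0, PC=1), enter IRQ1 at PC=0 (depth now 2) [depth=2]
Event 8 (EXEC): [IRQ1] PC=0: INC 1 -> ACC=6 [depth=2]
Event 9 (EXEC): [IRQ1] PC=1: IRET -> resume IRQ0 at PC=1 (depth now 1) [depth=1]
Event 10 (EXEC): [IRQ0] PC=1: INC 4 -> ACC=10 [depth=1]
Event 11 (EXEC): [IRQ0] PC=2: DEC 3 -> ACC=7 [depth=1]
Event 12 (EXEC): [IRQ0] PC=3: IRET -> resume MAIN at PC=1 (depth now 0) [depth=0]
Event 13 (EXEC): [MAIN] PC=1: INC 3 -> ACC=10 [depth=0]
Event 14 (EXEC): [MAIN] PC=2: DEC 4 -> ACC=6 [depth=0]
Event 15 (EXEC): [MAIN] PC=3: HALT [depth=0]
Max depth observed: 2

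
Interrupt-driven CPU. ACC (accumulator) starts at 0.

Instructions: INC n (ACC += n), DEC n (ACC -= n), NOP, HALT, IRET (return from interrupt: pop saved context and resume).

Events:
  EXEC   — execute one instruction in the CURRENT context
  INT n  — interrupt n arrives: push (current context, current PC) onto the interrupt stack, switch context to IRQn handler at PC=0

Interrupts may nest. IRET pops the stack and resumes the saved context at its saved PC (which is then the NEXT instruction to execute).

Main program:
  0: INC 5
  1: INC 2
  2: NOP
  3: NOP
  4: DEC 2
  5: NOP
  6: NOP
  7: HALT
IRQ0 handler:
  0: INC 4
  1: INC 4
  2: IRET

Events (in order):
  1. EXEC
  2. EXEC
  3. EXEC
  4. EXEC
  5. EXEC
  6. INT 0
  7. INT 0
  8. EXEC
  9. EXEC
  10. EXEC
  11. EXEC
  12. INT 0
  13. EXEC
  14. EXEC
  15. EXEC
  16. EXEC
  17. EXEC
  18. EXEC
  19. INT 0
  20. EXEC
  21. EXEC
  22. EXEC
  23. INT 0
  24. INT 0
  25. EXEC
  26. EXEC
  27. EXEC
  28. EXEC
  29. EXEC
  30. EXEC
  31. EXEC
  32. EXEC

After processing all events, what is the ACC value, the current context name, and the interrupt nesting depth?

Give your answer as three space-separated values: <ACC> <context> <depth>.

Event 1 (EXEC): [MAIN] PC=0: INC 5 -> ACC=5
Event 2 (EXEC): [MAIN] PC=1: INC 2 -> ACC=7
Event 3 (EXEC): [MAIN] PC=2: NOP
Event 4 (EXEC): [MAIN] PC=3: NOP
Event 5 (EXEC): [MAIN] PC=4: DEC 2 -> ACC=5
Event 6 (INT 0): INT 0 arrives: push (MAIN, PC=5), enter IRQ0 at PC=0 (depth now 1)
Event 7 (INT 0): INT 0 arrives: push (IRQ0, PC=0), enter IRQ0 at PC=0 (depth now 2)
Event 8 (EXEC): [IRQ0] PC=0: INC 4 -> ACC=9
Event 9 (EXEC): [IRQ0] PC=1: INC 4 -> ACC=13
Event 10 (EXEC): [IRQ0] PC=2: IRET -> resume IRQ0 at PC=0 (depth now 1)
Event 11 (EXEC): [IRQ0] PC=0: INC 4 -> ACC=17
Event 12 (INT 0): INT 0 arrives: push (IRQ0, PC=1), enter IRQ0 at PC=0 (depth now 2)
Event 13 (EXEC): [IRQ0] PC=0: INC 4 -> ACC=21
Event 14 (EXEC): [IRQ0] PC=1: INC 4 -> ACC=25
Event 15 (EXEC): [IRQ0] PC=2: IRET -> resume IRQ0 at PC=1 (depth now 1)
Event 16 (EXEC): [IRQ0] PC=1: INC 4 -> ACC=29
Event 17 (EXEC): [IRQ0] PC=2: IRET -> resume MAIN at PC=5 (depth now 0)
Event 18 (EXEC): [MAIN] PC=5: NOP
Event 19 (INT 0): INT 0 arrives: push (MAIN, PC=6), enter IRQ0 at PC=0 (depth now 1)
Event 20 (EXEC): [IRQ0] PC=0: INC 4 -> ACC=33
Event 21 (EXEC): [IRQ0] PC=1: INC 4 -> ACC=37
Event 22 (EXEC): [IRQ0] PC=2: IRET -> resume MAIN at PC=6 (depth now 0)
Event 23 (INT 0): INT 0 arrives: push (MAIN, PC=6), enter IRQ0 at PC=0 (depth now 1)
Event 24 (INT 0): INT 0 arrives: push (IRQ0, PC=0), enter IRQ0 at PC=0 (depth now 2)
Event 25 (EXEC): [IRQ0] PC=0: INC 4 -> ACC=41
Event 26 (EXEC): [IRQ0] PC=1: INC 4 -> ACC=45
Event 27 (EXEC): [IRQ0] PC=2: IRET -> resume IRQ0 at PC=0 (depth now 1)
Event 28 (EXEC): [IRQ0] PC=0: INC 4 -> ACC=49
Event 29 (EXEC): [IRQ0] PC=1: INC 4 -> ACC=53
Event 30 (EXEC): [IRQ0] PC=2: IRET -> resume MAIN at PC=6 (depth now 0)
Event 31 (EXEC): [MAIN] PC=6: NOP
Event 32 (EXEC): [MAIN] PC=7: HALT

Answer: 53 MAIN 0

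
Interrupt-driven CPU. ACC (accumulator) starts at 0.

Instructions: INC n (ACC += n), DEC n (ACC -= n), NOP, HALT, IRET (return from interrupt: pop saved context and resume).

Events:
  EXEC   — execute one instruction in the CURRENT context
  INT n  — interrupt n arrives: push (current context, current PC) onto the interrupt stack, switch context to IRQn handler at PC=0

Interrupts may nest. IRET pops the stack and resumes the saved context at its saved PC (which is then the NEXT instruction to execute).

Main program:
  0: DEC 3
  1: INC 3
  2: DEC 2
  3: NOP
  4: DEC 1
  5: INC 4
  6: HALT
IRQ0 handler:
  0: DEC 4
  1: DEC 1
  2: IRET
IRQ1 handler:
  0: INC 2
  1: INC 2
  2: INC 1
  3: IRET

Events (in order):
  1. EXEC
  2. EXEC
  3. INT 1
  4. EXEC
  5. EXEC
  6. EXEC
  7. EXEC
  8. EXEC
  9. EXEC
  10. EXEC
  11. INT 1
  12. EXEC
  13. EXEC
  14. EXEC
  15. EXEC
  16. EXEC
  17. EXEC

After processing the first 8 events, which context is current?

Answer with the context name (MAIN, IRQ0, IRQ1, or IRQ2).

Answer: MAIN

Derivation:
Event 1 (EXEC): [MAIN] PC=0: DEC 3 -> ACC=-3
Event 2 (EXEC): [MAIN] PC=1: INC 3 -> ACC=0
Event 3 (INT 1): INT 1 arrives: push (MAIN, PC=2), enter IRQ1 at PC=0 (depth now 1)
Event 4 (EXEC): [IRQ1] PC=0: INC 2 -> ACC=2
Event 5 (EXEC): [IRQ1] PC=1: INC 2 -> ACC=4
Event 6 (EXEC): [IRQ1] PC=2: INC 1 -> ACC=5
Event 7 (EXEC): [IRQ1] PC=3: IRET -> resume MAIN at PC=2 (depth now 0)
Event 8 (EXEC): [MAIN] PC=2: DEC 2 -> ACC=3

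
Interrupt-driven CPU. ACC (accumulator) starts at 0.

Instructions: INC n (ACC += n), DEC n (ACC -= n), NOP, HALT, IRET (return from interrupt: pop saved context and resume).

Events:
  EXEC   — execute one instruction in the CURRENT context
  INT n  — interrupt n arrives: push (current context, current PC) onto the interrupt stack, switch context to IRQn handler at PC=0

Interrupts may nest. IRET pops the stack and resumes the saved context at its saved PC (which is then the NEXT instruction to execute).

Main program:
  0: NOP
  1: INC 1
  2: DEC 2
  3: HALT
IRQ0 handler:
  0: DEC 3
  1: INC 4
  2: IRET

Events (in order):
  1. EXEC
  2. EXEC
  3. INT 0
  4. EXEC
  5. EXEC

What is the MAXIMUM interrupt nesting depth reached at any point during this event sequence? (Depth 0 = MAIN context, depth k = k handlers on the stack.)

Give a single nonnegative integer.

Event 1 (EXEC): [MAIN] PC=0: NOP [depth=0]
Event 2 (EXEC): [MAIN] PC=1: INC 1 -> ACC=1 [depth=0]
Event 3 (INT 0): INT 0 arrives: push (MAIN, PC=2), enter IRQ0 at PC=0 (depth now 1) [depth=1]
Event 4 (EXEC): [IRQ0] PC=0: DEC 3 -> ACC=-2 [depth=1]
Event 5 (EXEC): [IRQ0] PC=1: INC 4 -> ACC=2 [depth=1]
Max depth observed: 1

Answer: 1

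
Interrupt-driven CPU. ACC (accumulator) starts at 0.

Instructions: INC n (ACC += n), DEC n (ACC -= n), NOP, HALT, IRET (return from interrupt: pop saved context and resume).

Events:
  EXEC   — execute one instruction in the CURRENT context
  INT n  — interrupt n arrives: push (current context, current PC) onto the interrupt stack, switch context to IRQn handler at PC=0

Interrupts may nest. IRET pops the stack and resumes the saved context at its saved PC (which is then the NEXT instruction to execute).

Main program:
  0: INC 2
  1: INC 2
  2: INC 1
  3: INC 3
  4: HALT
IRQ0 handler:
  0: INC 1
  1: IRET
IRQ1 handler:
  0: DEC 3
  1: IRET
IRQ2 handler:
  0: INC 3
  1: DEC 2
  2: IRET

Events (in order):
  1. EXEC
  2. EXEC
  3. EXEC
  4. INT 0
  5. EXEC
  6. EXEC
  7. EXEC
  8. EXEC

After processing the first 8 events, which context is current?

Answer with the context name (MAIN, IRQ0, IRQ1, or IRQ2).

Answer: MAIN

Derivation:
Event 1 (EXEC): [MAIN] PC=0: INC 2 -> ACC=2
Event 2 (EXEC): [MAIN] PC=1: INC 2 -> ACC=4
Event 3 (EXEC): [MAIN] PC=2: INC 1 -> ACC=5
Event 4 (INT 0): INT 0 arrives: push (MAIN, PC=3), enter IRQ0 at PC=0 (depth now 1)
Event 5 (EXEC): [IRQ0] PC=0: INC 1 -> ACC=6
Event 6 (EXEC): [IRQ0] PC=1: IRET -> resume MAIN at PC=3 (depth now 0)
Event 7 (EXEC): [MAIN] PC=3: INC 3 -> ACC=9
Event 8 (EXEC): [MAIN] PC=4: HALT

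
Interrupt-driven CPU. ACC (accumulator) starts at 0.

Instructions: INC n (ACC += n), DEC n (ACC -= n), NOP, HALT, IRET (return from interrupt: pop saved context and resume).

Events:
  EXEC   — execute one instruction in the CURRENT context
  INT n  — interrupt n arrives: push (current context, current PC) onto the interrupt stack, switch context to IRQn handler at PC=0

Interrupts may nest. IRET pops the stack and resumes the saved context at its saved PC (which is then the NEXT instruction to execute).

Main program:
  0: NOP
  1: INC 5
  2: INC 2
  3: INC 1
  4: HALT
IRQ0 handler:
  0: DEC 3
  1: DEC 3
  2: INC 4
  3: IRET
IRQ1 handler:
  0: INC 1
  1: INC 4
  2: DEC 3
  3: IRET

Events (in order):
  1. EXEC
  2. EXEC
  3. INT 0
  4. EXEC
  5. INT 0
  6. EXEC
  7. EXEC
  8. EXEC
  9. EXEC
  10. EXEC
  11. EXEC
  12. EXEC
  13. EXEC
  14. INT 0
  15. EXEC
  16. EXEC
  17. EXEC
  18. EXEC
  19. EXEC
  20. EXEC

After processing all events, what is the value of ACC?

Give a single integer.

Event 1 (EXEC): [MAIN] PC=0: NOP
Event 2 (EXEC): [MAIN] PC=1: INC 5 -> ACC=5
Event 3 (INT 0): INT 0 arrives: push (MAIN, PC=2), enter IRQ0 at PC=0 (depth now 1)
Event 4 (EXEC): [IRQ0] PC=0: DEC 3 -> ACC=2
Event 5 (INT 0): INT 0 arrives: push (IRQ0, PC=1), enter IRQ0 at PC=0 (depth now 2)
Event 6 (EXEC): [IRQ0] PC=0: DEC 3 -> ACC=-1
Event 7 (EXEC): [IRQ0] PC=1: DEC 3 -> ACC=-4
Event 8 (EXEC): [IRQ0] PC=2: INC 4 -> ACC=0
Event 9 (EXEC): [IRQ0] PC=3: IRET -> resume IRQ0 at PC=1 (depth now 1)
Event 10 (EXEC): [IRQ0] PC=1: DEC 3 -> ACC=-3
Event 11 (EXEC): [IRQ0] PC=2: INC 4 -> ACC=1
Event 12 (EXEC): [IRQ0] PC=3: IRET -> resume MAIN at PC=2 (depth now 0)
Event 13 (EXEC): [MAIN] PC=2: INC 2 -> ACC=3
Event 14 (INT 0): INT 0 arrives: push (MAIN, PC=3), enter IRQ0 at PC=0 (depth now 1)
Event 15 (EXEC): [IRQ0] PC=0: DEC 3 -> ACC=0
Event 16 (EXEC): [IRQ0] PC=1: DEC 3 -> ACC=-3
Event 17 (EXEC): [IRQ0] PC=2: INC 4 -> ACC=1
Event 18 (EXEC): [IRQ0] PC=3: IRET -> resume MAIN at PC=3 (depth now 0)
Event 19 (EXEC): [MAIN] PC=3: INC 1 -> ACC=2
Event 20 (EXEC): [MAIN] PC=4: HALT

Answer: 2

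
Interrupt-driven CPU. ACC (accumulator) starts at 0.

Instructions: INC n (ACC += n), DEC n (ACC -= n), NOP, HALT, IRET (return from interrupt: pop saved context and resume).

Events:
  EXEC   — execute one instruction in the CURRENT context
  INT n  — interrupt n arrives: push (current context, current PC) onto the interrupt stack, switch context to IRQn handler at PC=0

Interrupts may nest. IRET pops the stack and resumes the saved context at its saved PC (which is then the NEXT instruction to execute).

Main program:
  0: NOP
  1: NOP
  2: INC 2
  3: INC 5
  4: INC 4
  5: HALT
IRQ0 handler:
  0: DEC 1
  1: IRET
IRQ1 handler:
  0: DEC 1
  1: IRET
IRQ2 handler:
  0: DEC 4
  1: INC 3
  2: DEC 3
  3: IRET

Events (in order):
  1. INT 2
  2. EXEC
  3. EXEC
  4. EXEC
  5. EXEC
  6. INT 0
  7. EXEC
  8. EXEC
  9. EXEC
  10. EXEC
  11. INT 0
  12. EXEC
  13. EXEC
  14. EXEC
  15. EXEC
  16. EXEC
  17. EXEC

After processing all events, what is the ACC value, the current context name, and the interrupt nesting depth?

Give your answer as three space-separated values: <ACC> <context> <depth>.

Event 1 (INT 2): INT 2 arrives: push (MAIN, PC=0), enter IRQ2 at PC=0 (depth now 1)
Event 2 (EXEC): [IRQ2] PC=0: DEC 4 -> ACC=-4
Event 3 (EXEC): [IRQ2] PC=1: INC 3 -> ACC=-1
Event 4 (EXEC): [IRQ2] PC=2: DEC 3 -> ACC=-4
Event 5 (EXEC): [IRQ2] PC=3: IRET -> resume MAIN at PC=0 (depth now 0)
Event 6 (INT 0): INT 0 arrives: push (MAIN, PC=0), enter IRQ0 at PC=0 (depth now 1)
Event 7 (EXEC): [IRQ0] PC=0: DEC 1 -> ACC=-5
Event 8 (EXEC): [IRQ0] PC=1: IRET -> resume MAIN at PC=0 (depth now 0)
Event 9 (EXEC): [MAIN] PC=0: NOP
Event 10 (EXEC): [MAIN] PC=1: NOP
Event 11 (INT 0): INT 0 arrives: push (MAIN, PC=2), enter IRQ0 at PC=0 (depth now 1)
Event 12 (EXEC): [IRQ0] PC=0: DEC 1 -> ACC=-6
Event 13 (EXEC): [IRQ0] PC=1: IRET -> resume MAIN at PC=2 (depth now 0)
Event 14 (EXEC): [MAIN] PC=2: INC 2 -> ACC=-4
Event 15 (EXEC): [MAIN] PC=3: INC 5 -> ACC=1
Event 16 (EXEC): [MAIN] PC=4: INC 4 -> ACC=5
Event 17 (EXEC): [MAIN] PC=5: HALT

Answer: 5 MAIN 0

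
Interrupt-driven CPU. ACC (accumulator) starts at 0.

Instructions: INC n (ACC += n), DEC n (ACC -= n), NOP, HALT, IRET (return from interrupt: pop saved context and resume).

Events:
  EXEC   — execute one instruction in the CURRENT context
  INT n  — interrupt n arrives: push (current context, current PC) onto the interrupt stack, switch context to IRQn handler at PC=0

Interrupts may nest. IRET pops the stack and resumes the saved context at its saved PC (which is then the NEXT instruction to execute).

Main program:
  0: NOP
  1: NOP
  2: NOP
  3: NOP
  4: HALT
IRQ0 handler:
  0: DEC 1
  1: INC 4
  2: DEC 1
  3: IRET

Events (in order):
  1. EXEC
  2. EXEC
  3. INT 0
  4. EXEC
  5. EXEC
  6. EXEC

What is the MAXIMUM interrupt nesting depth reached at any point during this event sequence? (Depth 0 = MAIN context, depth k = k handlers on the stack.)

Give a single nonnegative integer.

Answer: 1

Derivation:
Event 1 (EXEC): [MAIN] PC=0: NOP [depth=0]
Event 2 (EXEC): [MAIN] PC=1: NOP [depth=0]
Event 3 (INT 0): INT 0 arrives: push (MAIN, PC=2), enter IRQ0 at PC=0 (depth now 1) [depth=1]
Event 4 (EXEC): [IRQ0] PC=0: DEC 1 -> ACC=-1 [depth=1]
Event 5 (EXEC): [IRQ0] PC=1: INC 4 -> ACC=3 [depth=1]
Event 6 (EXEC): [IRQ0] PC=2: DEC 1 -> ACC=2 [depth=1]
Max depth observed: 1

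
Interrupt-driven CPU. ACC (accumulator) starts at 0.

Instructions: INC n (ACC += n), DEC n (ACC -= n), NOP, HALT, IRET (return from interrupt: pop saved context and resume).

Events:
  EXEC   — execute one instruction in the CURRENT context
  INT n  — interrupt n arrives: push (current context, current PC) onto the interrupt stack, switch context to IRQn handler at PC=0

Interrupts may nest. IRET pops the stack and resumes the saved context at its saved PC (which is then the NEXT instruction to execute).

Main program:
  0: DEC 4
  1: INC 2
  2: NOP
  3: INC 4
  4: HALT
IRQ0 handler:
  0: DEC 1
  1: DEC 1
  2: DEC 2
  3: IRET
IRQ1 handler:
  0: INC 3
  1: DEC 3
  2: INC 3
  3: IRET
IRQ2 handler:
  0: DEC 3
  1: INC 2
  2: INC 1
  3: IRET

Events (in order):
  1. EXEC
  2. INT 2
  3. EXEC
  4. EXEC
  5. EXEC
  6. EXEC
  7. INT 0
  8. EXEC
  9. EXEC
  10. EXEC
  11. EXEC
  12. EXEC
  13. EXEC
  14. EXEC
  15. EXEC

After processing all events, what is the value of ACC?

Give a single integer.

Event 1 (EXEC): [MAIN] PC=0: DEC 4 -> ACC=-4
Event 2 (INT 2): INT 2 arrives: push (MAIN, PC=1), enter IRQ2 at PC=0 (depth now 1)
Event 3 (EXEC): [IRQ2] PC=0: DEC 3 -> ACC=-7
Event 4 (EXEC): [IRQ2] PC=1: INC 2 -> ACC=-5
Event 5 (EXEC): [IRQ2] PC=2: INC 1 -> ACC=-4
Event 6 (EXEC): [IRQ2] PC=3: IRET -> resume MAIN at PC=1 (depth now 0)
Event 7 (INT 0): INT 0 arrives: push (MAIN, PC=1), enter IRQ0 at PC=0 (depth now 1)
Event 8 (EXEC): [IRQ0] PC=0: DEC 1 -> ACC=-5
Event 9 (EXEC): [IRQ0] PC=1: DEC 1 -> ACC=-6
Event 10 (EXEC): [IRQ0] PC=2: DEC 2 -> ACC=-8
Event 11 (EXEC): [IRQ0] PC=3: IRET -> resume MAIN at PC=1 (depth now 0)
Event 12 (EXEC): [MAIN] PC=1: INC 2 -> ACC=-6
Event 13 (EXEC): [MAIN] PC=2: NOP
Event 14 (EXEC): [MAIN] PC=3: INC 4 -> ACC=-2
Event 15 (EXEC): [MAIN] PC=4: HALT

Answer: -2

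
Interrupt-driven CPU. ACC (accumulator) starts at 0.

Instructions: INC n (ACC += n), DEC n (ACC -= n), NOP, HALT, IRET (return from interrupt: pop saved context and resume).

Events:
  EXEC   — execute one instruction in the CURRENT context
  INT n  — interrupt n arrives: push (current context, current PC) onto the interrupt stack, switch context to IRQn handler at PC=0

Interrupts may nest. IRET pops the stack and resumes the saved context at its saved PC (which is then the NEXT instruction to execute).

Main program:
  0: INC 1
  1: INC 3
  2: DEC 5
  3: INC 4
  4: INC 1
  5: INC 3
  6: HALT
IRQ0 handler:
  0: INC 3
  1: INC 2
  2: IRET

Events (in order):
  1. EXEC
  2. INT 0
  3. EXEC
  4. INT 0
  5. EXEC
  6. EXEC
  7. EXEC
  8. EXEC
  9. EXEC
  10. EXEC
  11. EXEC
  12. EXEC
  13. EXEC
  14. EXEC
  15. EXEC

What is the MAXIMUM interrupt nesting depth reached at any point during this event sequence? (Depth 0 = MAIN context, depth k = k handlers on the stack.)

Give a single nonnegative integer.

Event 1 (EXEC): [MAIN] PC=0: INC 1 -> ACC=1 [depth=0]
Event 2 (INT 0): INT 0 arrives: push (MAIN, PC=1), enter IRQ0 at PC=0 (depth now 1) [depth=1]
Event 3 (EXEC): [IRQ0] PC=0: INC 3 -> ACC=4 [depth=1]
Event 4 (INT 0): INT 0 arrives: push (IRQ0, PC=1), enter IRQ0 at PC=0 (depth now 2) [depth=2]
Event 5 (EXEC): [IRQ0] PC=0: INC 3 -> ACC=7 [depth=2]
Event 6 (EXEC): [IRQ0] PC=1: INC 2 -> ACC=9 [depth=2]
Event 7 (EXEC): [IRQ0] PC=2: IRET -> resume IRQ0 at PC=1 (depth now 1) [depth=1]
Event 8 (EXEC): [IRQ0] PC=1: INC 2 -> ACC=11 [depth=1]
Event 9 (EXEC): [IRQ0] PC=2: IRET -> resume MAIN at PC=1 (depth now 0) [depth=0]
Event 10 (EXEC): [MAIN] PC=1: INC 3 -> ACC=14 [depth=0]
Event 11 (EXEC): [MAIN] PC=2: DEC 5 -> ACC=9 [depth=0]
Event 12 (EXEC): [MAIN] PC=3: INC 4 -> ACC=13 [depth=0]
Event 13 (EXEC): [MAIN] PC=4: INC 1 -> ACC=14 [depth=0]
Event 14 (EXEC): [MAIN] PC=5: INC 3 -> ACC=17 [depth=0]
Event 15 (EXEC): [MAIN] PC=6: HALT [depth=0]
Max depth observed: 2

Answer: 2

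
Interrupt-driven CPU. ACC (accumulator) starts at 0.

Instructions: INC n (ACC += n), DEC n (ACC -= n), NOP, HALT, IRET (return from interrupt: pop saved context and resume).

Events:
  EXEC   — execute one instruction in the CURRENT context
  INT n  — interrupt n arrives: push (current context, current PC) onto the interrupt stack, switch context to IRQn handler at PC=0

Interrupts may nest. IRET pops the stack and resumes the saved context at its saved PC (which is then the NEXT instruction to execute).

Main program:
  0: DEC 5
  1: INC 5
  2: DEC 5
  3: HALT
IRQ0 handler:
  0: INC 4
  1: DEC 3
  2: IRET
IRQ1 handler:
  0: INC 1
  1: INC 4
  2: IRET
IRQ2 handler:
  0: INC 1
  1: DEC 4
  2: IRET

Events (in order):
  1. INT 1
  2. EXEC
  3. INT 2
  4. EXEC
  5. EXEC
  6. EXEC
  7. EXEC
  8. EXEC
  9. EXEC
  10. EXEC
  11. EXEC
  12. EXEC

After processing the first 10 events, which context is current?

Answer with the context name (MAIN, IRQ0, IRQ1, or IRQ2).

Answer: MAIN

Derivation:
Event 1 (INT 1): INT 1 arrives: push (MAIN, PC=0), enter IRQ1 at PC=0 (depth now 1)
Event 2 (EXEC): [IRQ1] PC=0: INC 1 -> ACC=1
Event 3 (INT 2): INT 2 arrives: push (IRQ1, PC=1), enter IRQ2 at PC=0 (depth now 2)
Event 4 (EXEC): [IRQ2] PC=0: INC 1 -> ACC=2
Event 5 (EXEC): [IRQ2] PC=1: DEC 4 -> ACC=-2
Event 6 (EXEC): [IRQ2] PC=2: IRET -> resume IRQ1 at PC=1 (depth now 1)
Event 7 (EXEC): [IRQ1] PC=1: INC 4 -> ACC=2
Event 8 (EXEC): [IRQ1] PC=2: IRET -> resume MAIN at PC=0 (depth now 0)
Event 9 (EXEC): [MAIN] PC=0: DEC 5 -> ACC=-3
Event 10 (EXEC): [MAIN] PC=1: INC 5 -> ACC=2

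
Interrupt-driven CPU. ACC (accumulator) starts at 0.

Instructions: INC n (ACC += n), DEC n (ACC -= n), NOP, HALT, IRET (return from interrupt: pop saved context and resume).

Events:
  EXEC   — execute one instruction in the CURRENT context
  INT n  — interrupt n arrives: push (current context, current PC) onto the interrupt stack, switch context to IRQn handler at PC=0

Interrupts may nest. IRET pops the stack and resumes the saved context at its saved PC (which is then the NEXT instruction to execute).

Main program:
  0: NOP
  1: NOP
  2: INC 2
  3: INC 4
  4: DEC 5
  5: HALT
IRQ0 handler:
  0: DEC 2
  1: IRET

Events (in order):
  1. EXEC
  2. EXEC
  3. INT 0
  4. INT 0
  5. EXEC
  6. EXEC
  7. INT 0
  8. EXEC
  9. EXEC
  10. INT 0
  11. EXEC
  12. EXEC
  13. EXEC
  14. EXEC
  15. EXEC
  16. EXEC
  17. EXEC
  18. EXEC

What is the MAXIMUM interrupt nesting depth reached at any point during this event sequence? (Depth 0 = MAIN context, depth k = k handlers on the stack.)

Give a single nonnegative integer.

Event 1 (EXEC): [MAIN] PC=0: NOP [depth=0]
Event 2 (EXEC): [MAIN] PC=1: NOP [depth=0]
Event 3 (INT 0): INT 0 arrives: push (MAIN, PC=2), enter IRQ0 at PC=0 (depth now 1) [depth=1]
Event 4 (INT 0): INT 0 arrives: push (IRQ0, PC=0), enter IRQ0 at PC=0 (depth now 2) [depth=2]
Event 5 (EXEC): [IRQ0] PC=0: DEC 2 -> ACC=-2 [depth=2]
Event 6 (EXEC): [IRQ0] PC=1: IRET -> resume IRQ0 at PC=0 (depth now 1) [depth=1]
Event 7 (INT 0): INT 0 arrives: push (IRQ0, PC=0), enter IRQ0 at PC=0 (depth now 2) [depth=2]
Event 8 (EXEC): [IRQ0] PC=0: DEC 2 -> ACC=-4 [depth=2]
Event 9 (EXEC): [IRQ0] PC=1: IRET -> resume IRQ0 at PC=0 (depth now 1) [depth=1]
Event 10 (INT 0): INT 0 arrives: push (IRQ0, PC=0), enter IRQ0 at PC=0 (depth now 2) [depth=2]
Event 11 (EXEC): [IRQ0] PC=0: DEC 2 -> ACC=-6 [depth=2]
Event 12 (EXEC): [IRQ0] PC=1: IRET -> resume IRQ0 at PC=0 (depth now 1) [depth=1]
Event 13 (EXEC): [IRQ0] PC=0: DEC 2 -> ACC=-8 [depth=1]
Event 14 (EXEC): [IRQ0] PC=1: IRET -> resume MAIN at PC=2 (depth now 0) [depth=0]
Event 15 (EXEC): [MAIN] PC=2: INC 2 -> ACC=-6 [depth=0]
Event 16 (EXEC): [MAIN] PC=3: INC 4 -> ACC=-2 [depth=0]
Event 17 (EXEC): [MAIN] PC=4: DEC 5 -> ACC=-7 [depth=0]
Event 18 (EXEC): [MAIN] PC=5: HALT [depth=0]
Max depth observed: 2

Answer: 2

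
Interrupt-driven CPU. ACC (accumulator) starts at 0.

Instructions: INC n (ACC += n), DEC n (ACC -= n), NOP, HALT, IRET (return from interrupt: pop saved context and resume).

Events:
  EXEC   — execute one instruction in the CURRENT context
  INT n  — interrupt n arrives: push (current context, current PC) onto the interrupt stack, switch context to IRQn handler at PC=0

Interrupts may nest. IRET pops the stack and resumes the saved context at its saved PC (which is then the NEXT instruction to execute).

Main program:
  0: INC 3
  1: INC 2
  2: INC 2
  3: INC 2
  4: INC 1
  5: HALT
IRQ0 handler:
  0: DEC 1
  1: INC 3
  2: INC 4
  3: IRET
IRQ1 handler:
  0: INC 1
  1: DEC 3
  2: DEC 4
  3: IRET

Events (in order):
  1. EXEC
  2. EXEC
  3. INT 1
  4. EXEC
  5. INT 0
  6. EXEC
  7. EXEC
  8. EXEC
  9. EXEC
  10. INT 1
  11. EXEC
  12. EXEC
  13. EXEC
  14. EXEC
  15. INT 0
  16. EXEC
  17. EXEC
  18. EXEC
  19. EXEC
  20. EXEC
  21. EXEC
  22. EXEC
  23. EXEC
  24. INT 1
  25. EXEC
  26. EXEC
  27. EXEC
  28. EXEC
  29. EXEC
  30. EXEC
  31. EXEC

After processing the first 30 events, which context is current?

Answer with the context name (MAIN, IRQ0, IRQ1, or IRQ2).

Answer: MAIN

Derivation:
Event 1 (EXEC): [MAIN] PC=0: INC 3 -> ACC=3
Event 2 (EXEC): [MAIN] PC=1: INC 2 -> ACC=5
Event 3 (INT 1): INT 1 arrives: push (MAIN, PC=2), enter IRQ1 at PC=0 (depth now 1)
Event 4 (EXEC): [IRQ1] PC=0: INC 1 -> ACC=6
Event 5 (INT 0): INT 0 arrives: push (IRQ1, PC=1), enter IRQ0 at PC=0 (depth now 2)
Event 6 (EXEC): [IRQ0] PC=0: DEC 1 -> ACC=5
Event 7 (EXEC): [IRQ0] PC=1: INC 3 -> ACC=8
Event 8 (EXEC): [IRQ0] PC=2: INC 4 -> ACC=12
Event 9 (EXEC): [IRQ0] PC=3: IRET -> resume IRQ1 at PC=1 (depth now 1)
Event 10 (INT 1): INT 1 arrives: push (IRQ1, PC=1), enter IRQ1 at PC=0 (depth now 2)
Event 11 (EXEC): [IRQ1] PC=0: INC 1 -> ACC=13
Event 12 (EXEC): [IRQ1] PC=1: DEC 3 -> ACC=10
Event 13 (EXEC): [IRQ1] PC=2: DEC 4 -> ACC=6
Event 14 (EXEC): [IRQ1] PC=3: IRET -> resume IRQ1 at PC=1 (depth now 1)
Event 15 (INT 0): INT 0 arrives: push (IRQ1, PC=1), enter IRQ0 at PC=0 (depth now 2)
Event 16 (EXEC): [IRQ0] PC=0: DEC 1 -> ACC=5
Event 17 (EXEC): [IRQ0] PC=1: INC 3 -> ACC=8
Event 18 (EXEC): [IRQ0] PC=2: INC 4 -> ACC=12
Event 19 (EXEC): [IRQ0] PC=3: IRET -> resume IRQ1 at PC=1 (depth now 1)
Event 20 (EXEC): [IRQ1] PC=1: DEC 3 -> ACC=9
Event 21 (EXEC): [IRQ1] PC=2: DEC 4 -> ACC=5
Event 22 (EXEC): [IRQ1] PC=3: IRET -> resume MAIN at PC=2 (depth now 0)
Event 23 (EXEC): [MAIN] PC=2: INC 2 -> ACC=7
Event 24 (INT 1): INT 1 arrives: push (MAIN, PC=3), enter IRQ1 at PC=0 (depth now 1)
Event 25 (EXEC): [IRQ1] PC=0: INC 1 -> ACC=8
Event 26 (EXEC): [IRQ1] PC=1: DEC 3 -> ACC=5
Event 27 (EXEC): [IRQ1] PC=2: DEC 4 -> ACC=1
Event 28 (EXEC): [IRQ1] PC=3: IRET -> resume MAIN at PC=3 (depth now 0)
Event 29 (EXEC): [MAIN] PC=3: INC 2 -> ACC=3
Event 30 (EXEC): [MAIN] PC=4: INC 1 -> ACC=4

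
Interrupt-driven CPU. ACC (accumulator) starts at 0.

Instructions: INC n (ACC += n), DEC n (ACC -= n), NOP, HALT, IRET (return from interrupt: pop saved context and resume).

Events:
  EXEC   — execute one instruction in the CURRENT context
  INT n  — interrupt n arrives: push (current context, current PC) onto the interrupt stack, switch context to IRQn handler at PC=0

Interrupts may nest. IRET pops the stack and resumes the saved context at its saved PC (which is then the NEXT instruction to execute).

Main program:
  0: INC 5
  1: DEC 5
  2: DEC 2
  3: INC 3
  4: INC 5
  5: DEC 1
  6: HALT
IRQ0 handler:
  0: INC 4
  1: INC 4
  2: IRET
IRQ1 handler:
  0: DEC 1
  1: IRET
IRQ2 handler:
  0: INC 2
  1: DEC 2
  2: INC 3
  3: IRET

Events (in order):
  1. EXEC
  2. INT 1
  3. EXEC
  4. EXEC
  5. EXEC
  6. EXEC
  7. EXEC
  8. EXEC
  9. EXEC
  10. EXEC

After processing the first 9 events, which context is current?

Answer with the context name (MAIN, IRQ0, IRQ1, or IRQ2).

Event 1 (EXEC): [MAIN] PC=0: INC 5 -> ACC=5
Event 2 (INT 1): INT 1 arrives: push (MAIN, PC=1), enter IRQ1 at PC=0 (depth now 1)
Event 3 (EXEC): [IRQ1] PC=0: DEC 1 -> ACC=4
Event 4 (EXEC): [IRQ1] PC=1: IRET -> resume MAIN at PC=1 (depth now 0)
Event 5 (EXEC): [MAIN] PC=1: DEC 5 -> ACC=-1
Event 6 (EXEC): [MAIN] PC=2: DEC 2 -> ACC=-3
Event 7 (EXEC): [MAIN] PC=3: INC 3 -> ACC=0
Event 8 (EXEC): [MAIN] PC=4: INC 5 -> ACC=5
Event 9 (EXEC): [MAIN] PC=5: DEC 1 -> ACC=4

Answer: MAIN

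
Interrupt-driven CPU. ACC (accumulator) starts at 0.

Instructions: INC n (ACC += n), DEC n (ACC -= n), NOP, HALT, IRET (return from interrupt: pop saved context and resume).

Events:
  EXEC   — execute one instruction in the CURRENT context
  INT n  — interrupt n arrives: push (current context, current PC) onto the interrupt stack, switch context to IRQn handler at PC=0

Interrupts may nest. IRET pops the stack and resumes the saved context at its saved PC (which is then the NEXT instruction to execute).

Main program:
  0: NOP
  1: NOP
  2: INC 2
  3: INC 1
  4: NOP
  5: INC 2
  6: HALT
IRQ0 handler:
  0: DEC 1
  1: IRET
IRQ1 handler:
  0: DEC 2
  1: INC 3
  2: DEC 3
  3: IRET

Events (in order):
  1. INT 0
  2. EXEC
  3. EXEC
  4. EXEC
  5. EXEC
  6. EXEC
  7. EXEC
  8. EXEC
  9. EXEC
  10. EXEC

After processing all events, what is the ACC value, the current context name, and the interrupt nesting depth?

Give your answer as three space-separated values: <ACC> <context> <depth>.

Event 1 (INT 0): INT 0 arrives: push (MAIN, PC=0), enter IRQ0 at PC=0 (depth now 1)
Event 2 (EXEC): [IRQ0] PC=0: DEC 1 -> ACC=-1
Event 3 (EXEC): [IRQ0] PC=1: IRET -> resume MAIN at PC=0 (depth now 0)
Event 4 (EXEC): [MAIN] PC=0: NOP
Event 5 (EXEC): [MAIN] PC=1: NOP
Event 6 (EXEC): [MAIN] PC=2: INC 2 -> ACC=1
Event 7 (EXEC): [MAIN] PC=3: INC 1 -> ACC=2
Event 8 (EXEC): [MAIN] PC=4: NOP
Event 9 (EXEC): [MAIN] PC=5: INC 2 -> ACC=4
Event 10 (EXEC): [MAIN] PC=6: HALT

Answer: 4 MAIN 0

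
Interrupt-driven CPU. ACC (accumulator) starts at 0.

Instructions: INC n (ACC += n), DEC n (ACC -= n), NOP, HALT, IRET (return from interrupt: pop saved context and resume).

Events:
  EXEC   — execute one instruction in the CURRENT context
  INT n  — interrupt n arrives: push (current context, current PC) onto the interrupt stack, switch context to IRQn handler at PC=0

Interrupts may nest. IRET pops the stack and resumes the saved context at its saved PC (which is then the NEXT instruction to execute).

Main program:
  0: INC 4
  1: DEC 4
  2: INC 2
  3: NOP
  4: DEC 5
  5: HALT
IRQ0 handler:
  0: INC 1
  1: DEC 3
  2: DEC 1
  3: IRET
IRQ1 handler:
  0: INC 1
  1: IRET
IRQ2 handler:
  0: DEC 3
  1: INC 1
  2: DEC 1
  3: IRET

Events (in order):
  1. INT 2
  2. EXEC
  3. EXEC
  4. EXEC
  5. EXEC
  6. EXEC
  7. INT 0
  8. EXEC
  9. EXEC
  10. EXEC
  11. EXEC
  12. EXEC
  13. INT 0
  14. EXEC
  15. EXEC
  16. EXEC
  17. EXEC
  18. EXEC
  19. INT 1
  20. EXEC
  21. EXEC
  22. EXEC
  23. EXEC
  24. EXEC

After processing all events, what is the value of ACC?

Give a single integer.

Answer: -11

Derivation:
Event 1 (INT 2): INT 2 arrives: push (MAIN, PC=0), enter IRQ2 at PC=0 (depth now 1)
Event 2 (EXEC): [IRQ2] PC=0: DEC 3 -> ACC=-3
Event 3 (EXEC): [IRQ2] PC=1: INC 1 -> ACC=-2
Event 4 (EXEC): [IRQ2] PC=2: DEC 1 -> ACC=-3
Event 5 (EXEC): [IRQ2] PC=3: IRET -> resume MAIN at PC=0 (depth now 0)
Event 6 (EXEC): [MAIN] PC=0: INC 4 -> ACC=1
Event 7 (INT 0): INT 0 arrives: push (MAIN, PC=1), enter IRQ0 at PC=0 (depth now 1)
Event 8 (EXEC): [IRQ0] PC=0: INC 1 -> ACC=2
Event 9 (EXEC): [IRQ0] PC=1: DEC 3 -> ACC=-1
Event 10 (EXEC): [IRQ0] PC=2: DEC 1 -> ACC=-2
Event 11 (EXEC): [IRQ0] PC=3: IRET -> resume MAIN at PC=1 (depth now 0)
Event 12 (EXEC): [MAIN] PC=1: DEC 4 -> ACC=-6
Event 13 (INT 0): INT 0 arrives: push (MAIN, PC=2), enter IRQ0 at PC=0 (depth now 1)
Event 14 (EXEC): [IRQ0] PC=0: INC 1 -> ACC=-5
Event 15 (EXEC): [IRQ0] PC=1: DEC 3 -> ACC=-8
Event 16 (EXEC): [IRQ0] PC=2: DEC 1 -> ACC=-9
Event 17 (EXEC): [IRQ0] PC=3: IRET -> resume MAIN at PC=2 (depth now 0)
Event 18 (EXEC): [MAIN] PC=2: INC 2 -> ACC=-7
Event 19 (INT 1): INT 1 arrives: push (MAIN, PC=3), enter IRQ1 at PC=0 (depth now 1)
Event 20 (EXEC): [IRQ1] PC=0: INC 1 -> ACC=-6
Event 21 (EXEC): [IRQ1] PC=1: IRET -> resume MAIN at PC=3 (depth now 0)
Event 22 (EXEC): [MAIN] PC=3: NOP
Event 23 (EXEC): [MAIN] PC=4: DEC 5 -> ACC=-11
Event 24 (EXEC): [MAIN] PC=5: HALT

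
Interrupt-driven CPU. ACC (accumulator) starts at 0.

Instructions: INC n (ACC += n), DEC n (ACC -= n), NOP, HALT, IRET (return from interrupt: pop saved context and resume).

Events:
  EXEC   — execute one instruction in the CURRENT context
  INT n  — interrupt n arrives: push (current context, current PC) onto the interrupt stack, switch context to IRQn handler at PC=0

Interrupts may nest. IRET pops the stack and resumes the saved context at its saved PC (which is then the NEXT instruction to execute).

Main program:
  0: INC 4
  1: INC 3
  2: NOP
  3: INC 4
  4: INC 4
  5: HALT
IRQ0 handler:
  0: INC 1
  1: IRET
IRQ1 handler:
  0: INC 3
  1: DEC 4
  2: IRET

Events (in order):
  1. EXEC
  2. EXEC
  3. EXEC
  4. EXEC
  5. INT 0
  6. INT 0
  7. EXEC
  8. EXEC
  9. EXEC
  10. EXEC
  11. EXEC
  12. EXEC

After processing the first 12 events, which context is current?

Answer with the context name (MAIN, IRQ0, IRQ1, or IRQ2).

Event 1 (EXEC): [MAIN] PC=0: INC 4 -> ACC=4
Event 2 (EXEC): [MAIN] PC=1: INC 3 -> ACC=7
Event 3 (EXEC): [MAIN] PC=2: NOP
Event 4 (EXEC): [MAIN] PC=3: INC 4 -> ACC=11
Event 5 (INT 0): INT 0 arrives: push (MAIN, PC=4), enter IRQ0 at PC=0 (depth now 1)
Event 6 (INT 0): INT 0 arrives: push (IRQ0, PC=0), enter IRQ0 at PC=0 (depth now 2)
Event 7 (EXEC): [IRQ0] PC=0: INC 1 -> ACC=12
Event 8 (EXEC): [IRQ0] PC=1: IRET -> resume IRQ0 at PC=0 (depth now 1)
Event 9 (EXEC): [IRQ0] PC=0: INC 1 -> ACC=13
Event 10 (EXEC): [IRQ0] PC=1: IRET -> resume MAIN at PC=4 (depth now 0)
Event 11 (EXEC): [MAIN] PC=4: INC 4 -> ACC=17
Event 12 (EXEC): [MAIN] PC=5: HALT

Answer: MAIN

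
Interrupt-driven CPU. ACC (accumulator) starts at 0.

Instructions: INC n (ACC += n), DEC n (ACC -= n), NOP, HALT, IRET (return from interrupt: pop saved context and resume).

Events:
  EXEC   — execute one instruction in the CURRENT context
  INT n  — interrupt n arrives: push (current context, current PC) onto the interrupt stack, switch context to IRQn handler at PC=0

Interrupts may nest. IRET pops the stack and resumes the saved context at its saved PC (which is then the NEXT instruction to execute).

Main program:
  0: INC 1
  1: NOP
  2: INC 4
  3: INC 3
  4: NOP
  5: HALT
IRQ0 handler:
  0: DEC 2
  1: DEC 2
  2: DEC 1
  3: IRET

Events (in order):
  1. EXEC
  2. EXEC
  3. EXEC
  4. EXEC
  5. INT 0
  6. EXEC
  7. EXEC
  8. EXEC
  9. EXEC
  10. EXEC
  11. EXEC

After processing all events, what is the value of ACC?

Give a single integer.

Answer: 3

Derivation:
Event 1 (EXEC): [MAIN] PC=0: INC 1 -> ACC=1
Event 2 (EXEC): [MAIN] PC=1: NOP
Event 3 (EXEC): [MAIN] PC=2: INC 4 -> ACC=5
Event 4 (EXEC): [MAIN] PC=3: INC 3 -> ACC=8
Event 5 (INT 0): INT 0 arrives: push (MAIN, PC=4), enter IRQ0 at PC=0 (depth now 1)
Event 6 (EXEC): [IRQ0] PC=0: DEC 2 -> ACC=6
Event 7 (EXEC): [IRQ0] PC=1: DEC 2 -> ACC=4
Event 8 (EXEC): [IRQ0] PC=2: DEC 1 -> ACC=3
Event 9 (EXEC): [IRQ0] PC=3: IRET -> resume MAIN at PC=4 (depth now 0)
Event 10 (EXEC): [MAIN] PC=4: NOP
Event 11 (EXEC): [MAIN] PC=5: HALT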